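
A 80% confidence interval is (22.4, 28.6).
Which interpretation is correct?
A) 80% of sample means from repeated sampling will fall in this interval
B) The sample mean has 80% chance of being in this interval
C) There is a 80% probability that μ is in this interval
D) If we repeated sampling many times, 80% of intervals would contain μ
D

A) Wrong — coverage applies to intervals containing μ, not to future x̄ values.
B) Wrong — x̄ is observed and sits in the interval by construction.
C) Wrong — μ is fixed; the randomness lives in the interval, not in μ.
D) Correct — this is the frequentist long-run coverage interpretation.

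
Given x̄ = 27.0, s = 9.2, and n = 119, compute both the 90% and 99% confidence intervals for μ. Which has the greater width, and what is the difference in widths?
99% CI is wider by 1.62

df = 118
90% CI: t* = 1.658, (25.60, 28.40), width = 2 · t* · s/√n = 2.80
99% CI: t* = 2.618, (24.79, 29.21), width = 2 · t* · s/√n = 4.42

The 99% CI is wider by 4.42 - 2.80 = 1.62.
Higher confidence requires a wider interval.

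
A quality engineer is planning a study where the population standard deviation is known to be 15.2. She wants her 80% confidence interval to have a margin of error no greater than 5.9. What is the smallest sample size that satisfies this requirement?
n ≥ 11

For margin E ≤ 5.9:
n ≥ (z* · σ / E)²
n ≥ (1.282 · 15.2 / 5.9)²
n ≥ 10.91

Minimum n = 11 (rounding up)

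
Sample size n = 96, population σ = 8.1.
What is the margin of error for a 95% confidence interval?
Margin of error = 1.62

Margin of error = z* · σ/√n
= 1.960 · 8.1/√96
= 1.960 · 8.1/9.7980
= 1.62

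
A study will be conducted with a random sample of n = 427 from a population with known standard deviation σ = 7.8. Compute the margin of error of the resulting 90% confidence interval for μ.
Margin of error = 0.62

Margin of error = z* · σ/√n
= 1.645 · 7.8/√427
= 1.645 · 7.8/20.6640
= 0.62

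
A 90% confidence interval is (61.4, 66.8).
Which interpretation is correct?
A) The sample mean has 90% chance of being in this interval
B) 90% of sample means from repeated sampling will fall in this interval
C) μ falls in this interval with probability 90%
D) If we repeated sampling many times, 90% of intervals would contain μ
D

A) Wrong — x̄ is observed and sits in the interval by construction.
B) Wrong — coverage applies to intervals containing μ, not to future x̄ values.
C) Wrong — μ is fixed; the randomness lives in the interval, not in μ.
D) Correct — this is the frequentist long-run coverage interpretation.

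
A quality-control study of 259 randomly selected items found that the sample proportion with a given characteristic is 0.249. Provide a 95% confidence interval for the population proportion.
(0.196, 0.302)

Proportion CI:
SE = √(p̂(1-p̂)/n) = √(0.249 · 0.751 / 259) = 0.02687

z* = 1.960
Margin = z* · SE = 1.960 · 0.02687 = 0.0527

CI: 0.249 ± 0.0527 = (0.196, 0.302)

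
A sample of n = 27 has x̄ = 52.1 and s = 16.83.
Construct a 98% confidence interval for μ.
(44.07, 60.13)

t-interval (σ unknown):
df = n - 1 = 26
t* = 2.479 for 98% confidence

Margin of error = t* · s/√n = 2.479 · 16.83/√27 = 8.03

CI: (44.07, 60.13)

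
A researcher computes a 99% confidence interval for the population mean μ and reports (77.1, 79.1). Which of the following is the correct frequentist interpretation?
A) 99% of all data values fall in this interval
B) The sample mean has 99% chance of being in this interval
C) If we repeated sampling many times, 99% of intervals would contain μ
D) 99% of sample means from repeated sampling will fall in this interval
C

A) Wrong — a CI is about the parameter μ, not individual data values.
B) Wrong — x̄ is observed and sits in the interval by construction.
C) Correct — this is the frequentist long-run coverage interpretation.
D) Wrong — coverage applies to intervals containing μ, not to future x̄ values.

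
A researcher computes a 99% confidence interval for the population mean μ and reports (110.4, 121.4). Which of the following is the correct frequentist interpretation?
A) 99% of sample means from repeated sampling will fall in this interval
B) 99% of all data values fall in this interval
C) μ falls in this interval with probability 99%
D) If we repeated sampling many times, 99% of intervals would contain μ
D

A) Wrong — coverage applies to intervals containing μ, not to future x̄ values.
B) Wrong — a CI is about the parameter μ, not individual data values.
C) Wrong — μ is fixed; the randomness lives in the interval, not in μ.
D) Correct — this is the frequentist long-run coverage interpretation.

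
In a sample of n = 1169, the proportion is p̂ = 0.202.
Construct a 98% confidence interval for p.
(0.175, 0.229)

Proportion CI:
SE = √(p̂(1-p̂)/n) = √(0.202 · 0.798 / 1169) = 0.01174

z* = 2.326
Margin = z* · SE = 2.326 · 0.01174 = 0.0273

CI: 0.202 ± 0.0273 = (0.175, 0.229)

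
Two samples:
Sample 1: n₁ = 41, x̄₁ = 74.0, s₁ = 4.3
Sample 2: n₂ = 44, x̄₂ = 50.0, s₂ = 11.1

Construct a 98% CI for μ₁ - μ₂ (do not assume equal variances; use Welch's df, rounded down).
(19.68, 28.32)

Difference: x̄₁ - x̄₂ = 24.00
SE = √(s₁²/n₁ + s₂²/n₂) = √(4.3²/41 + 11.1²/44) = 1.8031
df = 56.39 → 56 (Welch–Satterthwaite, rounded down)
t* = 2.395

CI: 24.00 ± 2.395 · 1.8031 = 24.00 ± 4.32 = (19.68, 28.32)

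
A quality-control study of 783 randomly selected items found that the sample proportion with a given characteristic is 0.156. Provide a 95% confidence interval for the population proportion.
(0.131, 0.181)

Proportion CI:
SE = √(p̂(1-p̂)/n) = √(0.156 · 0.844 / 783) = 0.01297

z* = 1.960
Margin = z* · SE = 1.960 · 0.01297 = 0.0254

CI: 0.156 ± 0.0254 = (0.131, 0.181)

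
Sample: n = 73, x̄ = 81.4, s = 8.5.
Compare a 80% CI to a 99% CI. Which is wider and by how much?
99% CI is wider by 2.69

df = 72
80% CI: t* = 1.293, (80.11, 82.69), width = 2 · t* · s/√n = 2.57
99% CI: t* = 2.646, (78.77, 84.03), width = 2 · t* · s/√n = 5.26

The 99% CI is wider by 5.26 - 2.57 = 2.69.
Higher confidence requires a wider interval.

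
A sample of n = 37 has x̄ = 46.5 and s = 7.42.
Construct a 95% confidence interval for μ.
(44.03, 48.97)

t-interval (σ unknown):
df = n - 1 = 36
t* = 2.028 for 95% confidence

Margin of error = t* · s/√n = 2.028 · 7.42/√37 = 2.47

CI: (44.03, 48.97)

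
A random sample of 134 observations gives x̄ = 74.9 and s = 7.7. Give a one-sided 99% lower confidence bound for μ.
μ ≥ 73.33

Lower bound (one-sided):
t* = 2.355 (one-sided for 99%)
Lower bound = x̄ - t* · s/√n = 74.9 - 2.355 · 7.7/√134 = 73.33

We are 99% confident that μ ≥ 73.33.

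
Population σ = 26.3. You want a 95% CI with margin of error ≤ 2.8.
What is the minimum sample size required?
n ≥ 339

For margin E ≤ 2.8:
n ≥ (z* · σ / E)²
n ≥ (1.960 · 26.3 / 2.8)²
n ≥ 338.93

Minimum n = 339 (rounding up)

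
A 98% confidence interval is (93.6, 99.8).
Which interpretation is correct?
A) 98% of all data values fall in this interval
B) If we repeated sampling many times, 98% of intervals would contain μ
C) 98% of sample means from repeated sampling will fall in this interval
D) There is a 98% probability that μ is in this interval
B

A) Wrong — a CI is about the parameter μ, not individual data values.
B) Correct — this is the frequentist long-run coverage interpretation.
C) Wrong — coverage applies to intervals containing μ, not to future x̄ values.
D) Wrong — μ is fixed; the randomness lives in the interval, not in μ.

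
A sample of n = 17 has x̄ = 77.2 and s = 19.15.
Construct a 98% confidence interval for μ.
(65.20, 89.20)

t-interval (σ unknown):
df = n - 1 = 16
t* = 2.583 for 98% confidence

Margin of error = t* · s/√n = 2.583 · 19.15/√17 = 12.00

CI: (65.20, 89.20)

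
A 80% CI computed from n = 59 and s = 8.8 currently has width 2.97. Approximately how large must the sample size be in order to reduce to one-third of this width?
n ≈ 531

CI width ∝ 1/√n
To reduce width by factor 3, need √n to grow by 3 → need 3² = 9 times as many samples.

Current: n = 59, width = 2.97
New: n = 531, width ≈ 0.98

Width reduced by factor of 2.97/0.98 = 3.03.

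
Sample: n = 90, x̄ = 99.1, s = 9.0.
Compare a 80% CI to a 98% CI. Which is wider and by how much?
98% CI is wider by 2.04

df = 89
80% CI: t* = 1.291, (97.88, 100.32), width = 2 · t* · s/√n = 2.45
98% CI: t* = 2.369, (96.85, 101.35), width = 2 · t* · s/√n = 4.49

The 98% CI is wider by 4.49 - 2.45 = 2.04.
Higher confidence requires a wider interval.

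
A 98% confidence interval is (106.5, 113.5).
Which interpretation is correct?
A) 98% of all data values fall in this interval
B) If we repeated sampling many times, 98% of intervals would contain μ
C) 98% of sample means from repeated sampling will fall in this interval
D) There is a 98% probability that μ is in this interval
B

A) Wrong — a CI is about the parameter μ, not individual data values.
B) Correct — this is the frequentist long-run coverage interpretation.
C) Wrong — coverage applies to intervals containing μ, not to future x̄ values.
D) Wrong — μ is fixed; the randomness lives in the interval, not in μ.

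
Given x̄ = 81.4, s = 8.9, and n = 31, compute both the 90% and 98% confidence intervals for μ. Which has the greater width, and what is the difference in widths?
98% CI is wider by 2.42

df = 30
90% CI: t* = 1.697, (78.69, 84.11), width = 2 · t* · s/√n = 5.43
98% CI: t* = 2.457, (77.47, 85.33), width = 2 · t* · s/√n = 7.85

The 98% CI is wider by 7.85 - 5.43 = 2.42.
Higher confidence requires a wider interval.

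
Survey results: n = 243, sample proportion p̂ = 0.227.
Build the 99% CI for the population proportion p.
(0.158, 0.296)

Proportion CI:
SE = √(p̂(1-p̂)/n) = √(0.227 · 0.773 / 243) = 0.02687

z* = 2.576
Margin = z* · SE = 2.576 · 0.02687 = 0.0692

CI: 0.227 ± 0.0692 = (0.158, 0.296)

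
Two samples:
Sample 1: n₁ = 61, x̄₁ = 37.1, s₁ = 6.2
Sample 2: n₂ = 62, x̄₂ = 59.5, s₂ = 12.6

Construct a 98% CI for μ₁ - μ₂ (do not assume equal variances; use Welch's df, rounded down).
(-26.63, -18.17)

Difference: x̄₁ - x̄₂ = -22.40
SE = √(s₁²/n₁ + s₂²/n₂) = √(6.2²/61 + 12.6²/62) = 1.7863
df = 89.22 → 89 (Welch–Satterthwaite, rounded down)
t* = 2.369

CI: -22.40 ± 2.369 · 1.7863 = -22.40 ± 4.23 = (-26.63, -18.17)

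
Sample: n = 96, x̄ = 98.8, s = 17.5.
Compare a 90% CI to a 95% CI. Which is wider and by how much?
95% CI is wider by 1.16

df = 95
90% CI: t* = 1.661, (95.83, 101.77), width = 2 · t* · s/√n = 5.93
95% CI: t* = 1.985, (95.25, 102.35), width = 2 · t* · s/√n = 7.09

The 95% CI is wider by 7.09 - 5.93 = 1.16.
Higher confidence requires a wider interval.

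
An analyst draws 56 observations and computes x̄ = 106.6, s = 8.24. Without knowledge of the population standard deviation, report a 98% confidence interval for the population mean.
(103.96, 109.24)

t-interval (σ unknown):
df = n - 1 = 55
t* = 2.396 for 98% confidence

Margin of error = t* · s/√n = 2.396 · 8.24/√56 = 2.64

CI: (103.96, 109.24)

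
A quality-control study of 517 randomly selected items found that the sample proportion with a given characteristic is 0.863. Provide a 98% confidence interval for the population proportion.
(0.828, 0.898)

Proportion CI:
SE = √(p̂(1-p̂)/n) = √(0.863 · 0.137 / 517) = 0.01512

z* = 2.326
Margin = z* · SE = 2.326 · 0.01512 = 0.0352

CI: 0.863 ± 0.0352 = (0.828, 0.898)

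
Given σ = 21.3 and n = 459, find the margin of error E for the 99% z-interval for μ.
Margin of error = 2.56

Margin of error = z* · σ/√n
= 2.576 · 21.3/√459
= 2.576 · 21.3/21.4243
= 2.56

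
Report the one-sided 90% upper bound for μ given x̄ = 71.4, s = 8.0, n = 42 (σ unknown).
μ ≤ 73.01

Upper bound (one-sided):
t* = 1.303 (one-sided for 90%)
Upper bound = x̄ + t* · s/√n = 71.4 + 1.303 · 8.0/√42 = 73.01

We are 90% confident that μ ≤ 73.01.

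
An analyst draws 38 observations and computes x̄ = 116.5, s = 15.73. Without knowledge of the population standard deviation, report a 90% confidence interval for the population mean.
(112.20, 120.80)

t-interval (σ unknown):
df = n - 1 = 37
t* = 1.687 for 90% confidence

Margin of error = t* · s/√n = 1.687 · 15.73/√38 = 4.30

CI: (112.20, 120.80)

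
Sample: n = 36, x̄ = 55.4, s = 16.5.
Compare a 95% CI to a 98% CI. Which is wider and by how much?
98% CI is wider by 2.25

df = 35
95% CI: t* = 2.030, (49.82, 60.98), width = 2 · t* · s/√n = 11.16
98% CI: t* = 2.438, (48.70, 62.10), width = 2 · t* · s/√n = 13.41

The 98% CI is wider by 13.41 - 11.16 = 2.25.
Higher confidence requires a wider interval.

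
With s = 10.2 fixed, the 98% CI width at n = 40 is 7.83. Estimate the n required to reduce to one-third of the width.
n ≈ 360

CI width ∝ 1/√n
To reduce width by factor 3, need √n to grow by 3 → need 3² = 9 times as many samples.

Current: n = 40, width = 7.83
New: n = 360, width ≈ 2.51

Width reduced by factor of 7.83/2.51 = 3.12.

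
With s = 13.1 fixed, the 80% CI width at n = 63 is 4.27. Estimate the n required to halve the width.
n ≈ 252

CI width ∝ 1/√n
To reduce width by factor 2, need √n to grow by 2 → need 2² = 4 times as many samples.

Current: n = 63, width = 4.27
New: n = 252, width ≈ 2.12

Width reduced by factor of 4.27/2.12 = 2.01.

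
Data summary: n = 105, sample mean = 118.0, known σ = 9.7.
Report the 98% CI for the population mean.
(115.80, 120.20)

z-interval (σ known):
z* = 2.326 for 98% confidence

Margin of error = z* · σ/√n = 2.326 · 9.7/√105 = 2.20

CI: (118.0 - 2.20, 118.0 + 2.20) = (115.80, 120.20)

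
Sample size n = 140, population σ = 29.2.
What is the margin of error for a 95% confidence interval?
Margin of error = 4.84

Margin of error = z* · σ/√n
= 1.960 · 29.2/√140
= 1.960 · 29.2/11.8322
= 4.84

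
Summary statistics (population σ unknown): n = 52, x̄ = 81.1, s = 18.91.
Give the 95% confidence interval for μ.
(75.83, 86.37)

t-interval (σ unknown):
df = n - 1 = 51
t* = 2.008 for 95% confidence

Margin of error = t* · s/√n = 2.008 · 18.91/√52 = 5.27

CI: (75.83, 86.37)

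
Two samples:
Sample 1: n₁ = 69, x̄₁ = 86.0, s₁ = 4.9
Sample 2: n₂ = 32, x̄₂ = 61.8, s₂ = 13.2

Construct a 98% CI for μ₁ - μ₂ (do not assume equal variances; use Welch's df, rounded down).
(18.33, 30.07)

Difference: x̄₁ - x̄₂ = 24.20
SE = √(s₁²/n₁ + s₂²/n₂) = √(4.9²/69 + 13.2²/32) = 2.4069
df = 35.02 → 35 (Welch–Satterthwaite, rounded down)
t* = 2.438

CI: 24.20 ± 2.438 · 2.4069 = 24.20 ± 5.87 = (18.33, 30.07)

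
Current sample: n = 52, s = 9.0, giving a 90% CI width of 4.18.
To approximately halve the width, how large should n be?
n ≈ 208

CI width ∝ 1/√n
To reduce width by factor 2, need √n to grow by 2 → need 2² = 4 times as many samples.

Current: n = 52, width = 4.18
New: n = 208, width ≈ 2.06

Width reduced by factor of 4.18/2.06 = 2.03.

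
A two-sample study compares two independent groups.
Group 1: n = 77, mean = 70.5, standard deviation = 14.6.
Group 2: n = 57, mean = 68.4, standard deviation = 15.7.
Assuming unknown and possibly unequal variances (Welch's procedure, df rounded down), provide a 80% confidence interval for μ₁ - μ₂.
(-1.33, 5.53)

Difference: x̄₁ - x̄₂ = 2.10
SE = √(s₁²/n₁ + s₂²/n₂) = √(14.6²/77 + 15.7²/57) = 2.6632
df = 115.71 → 115 (Welch–Satterthwaite, rounded down)
t* = 1.289

CI: 2.10 ± 1.289 · 2.6632 = 2.10 ± 3.43 = (-1.33, 5.53)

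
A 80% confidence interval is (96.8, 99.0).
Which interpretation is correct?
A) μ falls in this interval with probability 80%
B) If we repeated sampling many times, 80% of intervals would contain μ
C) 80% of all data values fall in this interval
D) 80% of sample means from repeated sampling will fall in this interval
B

A) Wrong — μ is fixed; the randomness lives in the interval, not in μ.
B) Correct — this is the frequentist long-run coverage interpretation.
C) Wrong — a CI is about the parameter μ, not individual data values.
D) Wrong — coverage applies to intervals containing μ, not to future x̄ values.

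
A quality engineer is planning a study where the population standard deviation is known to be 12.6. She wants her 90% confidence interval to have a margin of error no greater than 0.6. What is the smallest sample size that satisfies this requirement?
n ≥ 1194

For margin E ≤ 0.6:
n ≥ (z* · σ / E)²
n ≥ (1.645 · 12.6 / 0.6)²
n ≥ 1193.36

Minimum n = 1194 (rounding up)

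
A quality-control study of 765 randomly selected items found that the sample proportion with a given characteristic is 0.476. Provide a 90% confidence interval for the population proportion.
(0.446, 0.506)

Proportion CI:
SE = √(p̂(1-p̂)/n) = √(0.476 · 0.524 / 765) = 0.01806

z* = 1.645
Margin = z* · SE = 1.645 · 0.01806 = 0.0297

CI: 0.476 ± 0.0297 = (0.446, 0.506)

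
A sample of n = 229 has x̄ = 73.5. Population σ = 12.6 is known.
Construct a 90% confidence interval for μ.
(72.13, 74.87)

z-interval (σ known):
z* = 1.645 for 90% confidence

Margin of error = z* · σ/√n = 1.645 · 12.6/√229 = 1.37

CI: (73.5 - 1.37, 73.5 + 1.37) = (72.13, 74.87)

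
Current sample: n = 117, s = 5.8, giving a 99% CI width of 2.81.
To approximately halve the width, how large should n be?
n ≈ 468

CI width ∝ 1/√n
To reduce width by factor 2, need √n to grow by 2 → need 2² = 4 times as many samples.

Current: n = 117, width = 2.81
New: n = 468, width ≈ 1.39

Width reduced by factor of 2.81/1.39 = 2.02.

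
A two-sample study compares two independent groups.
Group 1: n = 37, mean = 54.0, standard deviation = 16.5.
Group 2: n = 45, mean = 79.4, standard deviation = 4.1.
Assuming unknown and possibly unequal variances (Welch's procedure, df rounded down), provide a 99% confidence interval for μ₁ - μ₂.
(-32.93, -17.87)

Difference: x̄₁ - x̄₂ = -25.40
SE = √(s₁²/n₁ + s₂²/n₂) = √(16.5²/37 + 4.1²/45) = 2.7806
df = 39.66 → 39 (Welch–Satterthwaite, rounded down)
t* = 2.708

CI: -25.40 ± 2.708 · 2.7806 = -25.40 ± 7.53 = (-32.93, -17.87)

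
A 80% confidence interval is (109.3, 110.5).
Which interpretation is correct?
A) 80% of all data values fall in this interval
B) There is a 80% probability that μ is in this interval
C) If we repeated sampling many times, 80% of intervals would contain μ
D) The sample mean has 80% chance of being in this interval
C

A) Wrong — a CI is about the parameter μ, not individual data values.
B) Wrong — μ is fixed; the randomness lives in the interval, not in μ.
C) Correct — this is the frequentist long-run coverage interpretation.
D) Wrong — x̄ is observed and sits in the interval by construction.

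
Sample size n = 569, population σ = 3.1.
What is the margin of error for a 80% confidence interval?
Margin of error = 0.17

Margin of error = z* · σ/√n
= 1.282 · 3.1/√569
= 1.282 · 3.1/23.8537
= 0.17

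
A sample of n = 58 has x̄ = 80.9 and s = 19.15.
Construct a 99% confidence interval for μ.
(74.20, 87.60)

t-interval (σ unknown):
df = n - 1 = 57
t* = 2.665 for 99% confidence

Margin of error = t* · s/√n = 2.665 · 19.15/√58 = 6.70

CI: (74.20, 87.60)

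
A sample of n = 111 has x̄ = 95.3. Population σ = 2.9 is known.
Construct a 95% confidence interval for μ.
(94.76, 95.84)

z-interval (σ known):
z* = 1.960 for 95% confidence

Margin of error = z* · σ/√n = 1.960 · 2.9/√111 = 0.54

CI: (95.3 - 0.54, 95.3 + 0.54) = (94.76, 95.84)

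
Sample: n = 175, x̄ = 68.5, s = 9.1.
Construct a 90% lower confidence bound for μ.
μ ≥ 67.62

Lower bound (one-sided):
t* = 1.286 (one-sided for 90%)
Lower bound = x̄ - t* · s/√n = 68.5 - 1.286 · 9.1/√175 = 67.62

We are 90% confident that μ ≥ 67.62.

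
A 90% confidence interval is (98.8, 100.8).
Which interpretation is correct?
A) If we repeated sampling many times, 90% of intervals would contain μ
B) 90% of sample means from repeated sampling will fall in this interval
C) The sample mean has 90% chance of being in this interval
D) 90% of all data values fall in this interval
A

A) Correct — this is the frequentist long-run coverage interpretation.
B) Wrong — coverage applies to intervals containing μ, not to future x̄ values.
C) Wrong — x̄ is observed and sits in the interval by construction.
D) Wrong — a CI is about the parameter μ, not individual data values.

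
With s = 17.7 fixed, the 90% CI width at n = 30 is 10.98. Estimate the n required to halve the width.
n ≈ 120

CI width ∝ 1/√n
To reduce width by factor 2, need √n to grow by 2 → need 2² = 4 times as many samples.

Current: n = 30, width = 10.98
New: n = 120, width ≈ 5.36

Width reduced by factor of 10.98/5.36 = 2.05.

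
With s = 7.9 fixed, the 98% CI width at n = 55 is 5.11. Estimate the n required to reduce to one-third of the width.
n ≈ 495

CI width ∝ 1/√n
To reduce width by factor 3, need √n to grow by 3 → need 3² = 9 times as many samples.

Current: n = 55, width = 5.11
New: n = 495, width ≈ 1.66

Width reduced by factor of 5.11/1.66 = 3.08.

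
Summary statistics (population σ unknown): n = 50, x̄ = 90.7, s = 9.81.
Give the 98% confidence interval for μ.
(87.36, 94.04)

t-interval (σ unknown):
df = n - 1 = 49
t* = 2.405 for 98% confidence

Margin of error = t* · s/√n = 2.405 · 9.81/√50 = 3.34

CI: (87.36, 94.04)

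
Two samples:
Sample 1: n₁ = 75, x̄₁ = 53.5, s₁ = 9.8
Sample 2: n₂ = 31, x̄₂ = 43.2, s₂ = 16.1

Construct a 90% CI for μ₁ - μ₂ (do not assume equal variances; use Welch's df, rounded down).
(5.07, 15.53)

Difference: x̄₁ - x̄₂ = 10.30
SE = √(s₁²/n₁ + s₂²/n₂) = √(9.8²/75 + 16.1²/31) = 3.1052
df = 39.52 → 39 (Welch–Satterthwaite, rounded down)
t* = 1.685

CI: 10.30 ± 1.685 · 3.1052 = 10.30 ± 5.23 = (5.07, 15.53)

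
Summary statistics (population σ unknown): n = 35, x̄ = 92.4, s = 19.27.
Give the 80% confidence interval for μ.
(88.14, 96.66)

t-interval (σ unknown):
df = n - 1 = 34
t* = 1.307 for 80% confidence

Margin of error = t* · s/√n = 1.307 · 19.27/√35 = 4.26

CI: (88.14, 96.66)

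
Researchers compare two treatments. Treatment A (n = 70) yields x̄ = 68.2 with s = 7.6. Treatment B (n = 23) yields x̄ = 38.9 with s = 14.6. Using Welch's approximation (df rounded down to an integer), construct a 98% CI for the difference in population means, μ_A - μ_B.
(21.42, 37.18)

Difference: x̄₁ - x̄₂ = 29.30
SE = √(s₁²/n₁ + s₂²/n₂) = √(7.6²/70 + 14.6²/23) = 3.1769
df = 26.03 → 26 (Welch–Satterthwaite, rounded down)
t* = 2.479

CI: 29.30 ± 2.479 · 3.1769 = 29.30 ± 7.88 = (21.42, 37.18)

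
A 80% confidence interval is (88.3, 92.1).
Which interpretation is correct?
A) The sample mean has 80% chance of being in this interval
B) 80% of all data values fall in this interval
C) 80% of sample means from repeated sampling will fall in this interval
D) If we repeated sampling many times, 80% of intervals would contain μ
D

A) Wrong — x̄ is observed and sits in the interval by construction.
B) Wrong — a CI is about the parameter μ, not individual data values.
C) Wrong — coverage applies to intervals containing μ, not to future x̄ values.
D) Correct — this is the frequentist long-run coverage interpretation.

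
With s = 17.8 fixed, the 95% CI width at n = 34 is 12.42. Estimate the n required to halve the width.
n ≈ 136

CI width ∝ 1/√n
To reduce width by factor 2, need √n to grow by 2 → need 2² = 4 times as many samples.

Current: n = 34, width = 12.42
New: n = 136, width ≈ 6.04

Width reduced by factor of 12.42/6.04 = 2.06.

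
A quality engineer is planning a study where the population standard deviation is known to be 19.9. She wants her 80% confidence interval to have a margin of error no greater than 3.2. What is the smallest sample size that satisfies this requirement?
n ≥ 64

For margin E ≤ 3.2:
n ≥ (z* · σ / E)²
n ≥ (1.282 · 19.9 / 3.2)²
n ≥ 63.56

Minimum n = 64 (rounding up)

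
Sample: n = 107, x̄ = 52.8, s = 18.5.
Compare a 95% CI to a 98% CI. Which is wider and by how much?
98% CI is wider by 1.36

df = 106
95% CI: t* = 1.983, (49.25, 56.35), width = 2 · t* · s/√n = 7.09
98% CI: t* = 2.362, (48.58, 57.02), width = 2 · t* · s/√n = 8.45

The 98% CI is wider by 8.45 - 7.09 = 1.36.
Higher confidence requires a wider interval.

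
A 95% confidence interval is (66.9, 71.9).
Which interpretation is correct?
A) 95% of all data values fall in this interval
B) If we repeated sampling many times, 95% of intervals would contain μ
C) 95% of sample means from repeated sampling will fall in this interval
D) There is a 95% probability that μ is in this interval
B

A) Wrong — a CI is about the parameter μ, not individual data values.
B) Correct — this is the frequentist long-run coverage interpretation.
C) Wrong — coverage applies to intervals containing μ, not to future x̄ values.
D) Wrong — μ is fixed; the randomness lives in the interval, not in μ.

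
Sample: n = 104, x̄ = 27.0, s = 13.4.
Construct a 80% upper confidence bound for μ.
μ ≤ 28.11

Upper bound (one-sided):
t* = 0.845 (one-sided for 80%)
Upper bound = x̄ + t* · s/√n = 27.0 + 0.845 · 13.4/√104 = 28.11

We are 80% confident that μ ≤ 28.11.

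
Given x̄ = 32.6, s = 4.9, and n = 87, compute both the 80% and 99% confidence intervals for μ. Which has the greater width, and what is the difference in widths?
99% CI is wider by 1.41

df = 86
80% CI: t* = 1.291, (31.92, 33.28), width = 2 · t* · s/√n = 1.36
99% CI: t* = 2.634, (31.22, 33.98), width = 2 · t* · s/√n = 2.77

The 99% CI is wider by 2.77 - 1.36 = 1.41.
Higher confidence requires a wider interval.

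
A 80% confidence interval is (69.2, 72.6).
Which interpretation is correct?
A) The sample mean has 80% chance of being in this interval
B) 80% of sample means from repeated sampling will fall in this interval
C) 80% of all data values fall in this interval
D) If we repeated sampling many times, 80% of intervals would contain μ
D

A) Wrong — x̄ is observed and sits in the interval by construction.
B) Wrong — coverage applies to intervals containing μ, not to future x̄ values.
C) Wrong — a CI is about the parameter μ, not individual data values.
D) Correct — this is the frequentist long-run coverage interpretation.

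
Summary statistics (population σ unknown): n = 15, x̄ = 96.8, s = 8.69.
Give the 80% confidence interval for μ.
(93.78, 99.82)

t-interval (σ unknown):
df = n - 1 = 14
t* = 1.345 for 80% confidence

Margin of error = t* · s/√n = 1.345 · 8.69/√15 = 3.02

CI: (93.78, 99.82)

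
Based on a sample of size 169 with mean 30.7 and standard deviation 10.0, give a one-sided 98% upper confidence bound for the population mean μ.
μ ≤ 32.29

Upper bound (one-sided):
t* = 2.070 (one-sided for 98%)
Upper bound = x̄ + t* · s/√n = 30.7 + 2.070 · 10.0/√169 = 32.29

We are 98% confident that μ ≤ 32.29.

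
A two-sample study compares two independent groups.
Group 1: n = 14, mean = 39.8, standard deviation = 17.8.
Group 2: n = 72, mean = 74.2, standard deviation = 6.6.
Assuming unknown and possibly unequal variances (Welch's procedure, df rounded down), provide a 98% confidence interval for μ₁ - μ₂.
(-47.17, -21.63)

Difference: x̄₁ - x̄₂ = -34.40
SE = √(s₁²/n₁ + s₂²/n₂) = √(17.8²/14 + 6.6²/72) = 4.8204
df = 13.70 → 13 (Welch–Satterthwaite, rounded down)
t* = 2.650

CI: -34.40 ± 2.650 · 4.8204 = -34.40 ± 12.77 = (-47.17, -21.63)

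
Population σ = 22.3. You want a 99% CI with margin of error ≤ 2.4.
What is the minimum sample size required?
n ≥ 573

For margin E ≤ 2.4:
n ≥ (z* · σ / E)²
n ≥ (2.576 · 22.3 / 2.4)²
n ≥ 572.90

Minimum n = 573 (rounding up)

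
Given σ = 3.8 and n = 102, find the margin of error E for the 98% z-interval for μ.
Margin of error = 0.88

Margin of error = z* · σ/√n
= 2.326 · 3.8/√102
= 2.326 · 3.8/10.0995
= 0.88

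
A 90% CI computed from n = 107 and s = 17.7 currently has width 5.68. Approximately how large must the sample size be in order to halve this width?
n ≈ 428

CI width ∝ 1/√n
To reduce width by factor 2, need √n to grow by 2 → need 2² = 4 times as many samples.

Current: n = 107, width = 5.68
New: n = 428, width ≈ 2.82

Width reduced by factor of 5.68/2.82 = 2.01.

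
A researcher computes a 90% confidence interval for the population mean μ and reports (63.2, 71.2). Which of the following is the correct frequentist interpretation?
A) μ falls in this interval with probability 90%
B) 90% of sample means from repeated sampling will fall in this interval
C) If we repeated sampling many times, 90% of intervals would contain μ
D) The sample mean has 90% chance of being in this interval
C

A) Wrong — μ is fixed; the randomness lives in the interval, not in μ.
B) Wrong — coverage applies to intervals containing μ, not to future x̄ values.
C) Correct — this is the frequentist long-run coverage interpretation.
D) Wrong — x̄ is observed and sits in the interval by construction.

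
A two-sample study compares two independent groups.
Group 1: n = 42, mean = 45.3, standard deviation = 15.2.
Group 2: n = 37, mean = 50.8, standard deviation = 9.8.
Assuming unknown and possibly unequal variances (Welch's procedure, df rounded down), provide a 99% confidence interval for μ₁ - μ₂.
(-13.03, 2.03)

Difference: x̄₁ - x̄₂ = -5.50
SE = √(s₁²/n₁ + s₂²/n₂) = √(15.2²/42 + 9.8²/37) = 2.8455
df = 70.85 → 70 (Welch–Satterthwaite, rounded down)
t* = 2.648

CI: -5.50 ± 2.648 · 2.8455 = -5.50 ± 7.53 = (-13.03, 2.03)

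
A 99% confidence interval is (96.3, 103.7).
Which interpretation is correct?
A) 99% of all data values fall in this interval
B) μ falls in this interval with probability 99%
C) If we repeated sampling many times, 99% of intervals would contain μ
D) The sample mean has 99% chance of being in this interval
C

A) Wrong — a CI is about the parameter μ, not individual data values.
B) Wrong — μ is fixed; the randomness lives in the interval, not in μ.
C) Correct — this is the frequentist long-run coverage interpretation.
D) Wrong — x̄ is observed and sits in the interval by construction.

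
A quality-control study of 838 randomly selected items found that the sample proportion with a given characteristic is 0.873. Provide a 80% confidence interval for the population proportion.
(0.858, 0.888)

Proportion CI:
SE = √(p̂(1-p̂)/n) = √(0.873 · 0.127 / 838) = 0.01150

z* = 1.282
Margin = z* · SE = 1.282 · 0.01150 = 0.0147

CI: 0.873 ± 0.0147 = (0.858, 0.888)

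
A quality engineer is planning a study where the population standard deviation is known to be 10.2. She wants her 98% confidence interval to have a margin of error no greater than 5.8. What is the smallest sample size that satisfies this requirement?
n ≥ 17

For margin E ≤ 5.8:
n ≥ (z* · σ / E)²
n ≥ (2.326 · 10.2 / 5.8)²
n ≥ 16.73

Minimum n = 17 (rounding up)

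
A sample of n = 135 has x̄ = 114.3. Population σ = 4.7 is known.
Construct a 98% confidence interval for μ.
(113.36, 115.24)

z-interval (σ known):
z* = 2.326 for 98% confidence

Margin of error = z* · σ/√n = 2.326 · 4.7/√135 = 0.94

CI: (114.3 - 0.94, 114.3 + 0.94) = (113.36, 115.24)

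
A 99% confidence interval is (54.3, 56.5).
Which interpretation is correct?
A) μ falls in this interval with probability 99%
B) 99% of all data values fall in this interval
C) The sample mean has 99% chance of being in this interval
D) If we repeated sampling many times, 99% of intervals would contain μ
D

A) Wrong — μ is fixed; the randomness lives in the interval, not in μ.
B) Wrong — a CI is about the parameter μ, not individual data values.
C) Wrong — x̄ is observed and sits in the interval by construction.
D) Correct — this is the frequentist long-run coverage interpretation.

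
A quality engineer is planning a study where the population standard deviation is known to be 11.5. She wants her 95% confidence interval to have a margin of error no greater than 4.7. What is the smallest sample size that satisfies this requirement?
n ≥ 23

For margin E ≤ 4.7:
n ≥ (z* · σ / E)²
n ≥ (1.960 · 11.5 / 4.7)²
n ≥ 23.00

Minimum n = 23 (rounding up)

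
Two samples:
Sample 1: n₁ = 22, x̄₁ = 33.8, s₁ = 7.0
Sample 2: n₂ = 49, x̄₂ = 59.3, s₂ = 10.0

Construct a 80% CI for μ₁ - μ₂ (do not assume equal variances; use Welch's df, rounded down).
(-28.18, -22.82)

Difference: x̄₁ - x̄₂ = -25.50
SE = √(s₁²/n₁ + s₂²/n₂) = √(7.0²/22 + 10.0²/49) = 2.0659
df = 56.40 → 56 (Welch–Satterthwaite, rounded down)
t* = 1.297

CI: -25.50 ± 1.297 · 2.0659 = -25.50 ± 2.68 = (-28.18, -22.82)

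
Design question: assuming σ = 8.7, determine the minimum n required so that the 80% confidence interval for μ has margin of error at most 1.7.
n ≥ 44

For margin E ≤ 1.7:
n ≥ (z* · σ / E)²
n ≥ (1.282 · 8.7 / 1.7)²
n ≥ 43.04

Minimum n = 44 (rounding up)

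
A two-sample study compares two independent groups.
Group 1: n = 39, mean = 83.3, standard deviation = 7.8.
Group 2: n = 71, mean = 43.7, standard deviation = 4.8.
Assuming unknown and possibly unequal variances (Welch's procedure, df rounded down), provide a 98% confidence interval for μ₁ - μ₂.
(36.31, 42.89)

Difference: x̄₁ - x̄₂ = 39.60
SE = √(s₁²/n₁ + s₂²/n₂) = √(7.8²/39 + 4.8²/71) = 1.3728
df = 54.18 → 54 (Welch–Satterthwaite, rounded down)
t* = 2.397

CI: 39.60 ± 2.397 · 1.3728 = 39.60 ± 3.29 = (36.31, 42.89)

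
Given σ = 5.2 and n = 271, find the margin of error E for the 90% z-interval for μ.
Margin of error = 0.52

Margin of error = z* · σ/√n
= 1.645 · 5.2/√271
= 1.645 · 5.2/16.4621
= 0.52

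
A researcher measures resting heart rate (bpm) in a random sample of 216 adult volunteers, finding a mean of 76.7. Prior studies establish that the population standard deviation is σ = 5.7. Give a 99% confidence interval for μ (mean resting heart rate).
(75.70, 77.70)

z-interval (σ known):
z* = 2.576 for 99% confidence

Margin of error = z* · σ/√n = 2.576 · 5.7/√216 = 1.00

CI: (76.7 - 1.00, 76.7 + 1.00) = (75.70, 77.70)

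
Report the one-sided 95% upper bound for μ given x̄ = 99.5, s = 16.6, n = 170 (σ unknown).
μ ≤ 101.61

Upper bound (one-sided):
t* = 1.654 (one-sided for 95%)
Upper bound = x̄ + t* · s/√n = 99.5 + 1.654 · 16.6/√170 = 101.61

We are 95% confident that μ ≤ 101.61.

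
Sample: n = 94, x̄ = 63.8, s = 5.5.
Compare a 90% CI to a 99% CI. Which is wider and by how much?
99% CI is wider by 1.10

df = 93
90% CI: t* = 1.661, (62.86, 64.74), width = 2 · t* · s/√n = 1.88
99% CI: t* = 2.630, (62.31, 65.29), width = 2 · t* · s/√n = 2.98

The 99% CI is wider by 2.98 - 1.88 = 1.10.
Higher confidence requires a wider interval.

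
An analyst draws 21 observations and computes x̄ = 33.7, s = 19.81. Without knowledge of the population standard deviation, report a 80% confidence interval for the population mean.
(27.97, 39.43)

t-interval (σ unknown):
df = n - 1 = 20
t* = 1.325 for 80% confidence

Margin of error = t* · s/√n = 1.325 · 19.81/√21 = 5.73

CI: (27.97, 39.43)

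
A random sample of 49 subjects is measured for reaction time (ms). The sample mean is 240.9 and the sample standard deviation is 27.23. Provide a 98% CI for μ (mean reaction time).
(231.54, 250.26)

t-interval (σ unknown):
df = n - 1 = 48
t* = 2.407 for 98% confidence

Margin of error = t* · s/√n = 2.407 · 27.23/√49 = 9.36

CI: (231.54, 250.26)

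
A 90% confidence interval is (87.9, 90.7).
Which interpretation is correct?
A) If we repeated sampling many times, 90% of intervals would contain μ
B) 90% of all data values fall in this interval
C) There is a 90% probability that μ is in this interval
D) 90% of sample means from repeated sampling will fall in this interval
A

A) Correct — this is the frequentist long-run coverage interpretation.
B) Wrong — a CI is about the parameter μ, not individual data values.
C) Wrong — μ is fixed; the randomness lives in the interval, not in μ.
D) Wrong — coverage applies to intervals containing μ, not to future x̄ values.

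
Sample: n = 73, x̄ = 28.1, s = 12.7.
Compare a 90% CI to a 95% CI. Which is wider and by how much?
95% CI is wider by 0.97

df = 72
90% CI: t* = 1.666, (25.62, 30.58), width = 2 · t* · s/√n = 4.95
95% CI: t* = 1.993, (25.14, 31.06), width = 2 · t* · s/√n = 5.92

The 95% CI is wider by 5.92 - 4.95 = 0.97.
Higher confidence requires a wider interval.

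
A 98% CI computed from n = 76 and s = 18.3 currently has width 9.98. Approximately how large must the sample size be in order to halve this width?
n ≈ 304

CI width ∝ 1/√n
To reduce width by factor 2, need √n to grow by 2 → need 2² = 4 times as many samples.

Current: n = 76, width = 9.98
New: n = 304, width ≈ 4.91

Width reduced by factor of 9.98/4.91 = 2.03.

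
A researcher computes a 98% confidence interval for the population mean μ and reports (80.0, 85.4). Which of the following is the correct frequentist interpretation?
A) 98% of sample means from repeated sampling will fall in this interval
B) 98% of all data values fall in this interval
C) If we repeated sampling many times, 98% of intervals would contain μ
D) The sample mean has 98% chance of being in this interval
C

A) Wrong — coverage applies to intervals containing μ, not to future x̄ values.
B) Wrong — a CI is about the parameter μ, not individual data values.
C) Correct — this is the frequentist long-run coverage interpretation.
D) Wrong — x̄ is observed and sits in the interval by construction.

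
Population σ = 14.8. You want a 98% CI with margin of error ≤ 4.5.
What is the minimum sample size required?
n ≥ 59

For margin E ≤ 4.5:
n ≥ (z* · σ / E)²
n ≥ (2.326 · 14.8 / 4.5)²
n ≥ 58.52

Minimum n = 59 (rounding up)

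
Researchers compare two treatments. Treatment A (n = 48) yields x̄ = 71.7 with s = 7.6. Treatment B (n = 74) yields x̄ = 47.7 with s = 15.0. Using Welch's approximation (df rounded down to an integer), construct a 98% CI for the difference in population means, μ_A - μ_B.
(19.14, 28.86)

Difference: x̄₁ - x̄₂ = 24.00
SE = √(s₁²/n₁ + s₂²/n₂) = √(7.6²/48 + 15.0²/74) = 2.0601
df = 114.39 → 114 (Welch–Satterthwaite, rounded down)
t* = 2.360

CI: 24.00 ± 2.360 · 2.0601 = 24.00 ± 4.86 = (19.14, 28.86)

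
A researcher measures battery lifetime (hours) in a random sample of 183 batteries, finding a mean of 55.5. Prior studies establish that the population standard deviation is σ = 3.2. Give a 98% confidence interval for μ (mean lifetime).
(54.95, 56.05)

z-interval (σ known):
z* = 2.326 for 98% confidence

Margin of error = z* · σ/√n = 2.326 · 3.2/√183 = 0.55

CI: (55.5 - 0.55, 55.5 + 0.55) = (54.95, 56.05)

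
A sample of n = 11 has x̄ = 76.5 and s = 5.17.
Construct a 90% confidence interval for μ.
(73.68, 79.32)

t-interval (σ unknown):
df = n - 1 = 10
t* = 1.812 for 90% confidence

Margin of error = t* · s/√n = 1.812 · 5.17/√11 = 2.82

CI: (73.68, 79.32)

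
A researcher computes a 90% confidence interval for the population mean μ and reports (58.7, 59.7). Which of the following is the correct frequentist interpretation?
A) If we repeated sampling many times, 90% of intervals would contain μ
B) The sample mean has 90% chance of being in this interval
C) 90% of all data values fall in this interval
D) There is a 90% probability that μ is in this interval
A

A) Correct — this is the frequentist long-run coverage interpretation.
B) Wrong — x̄ is observed and sits in the interval by construction.
C) Wrong — a CI is about the parameter μ, not individual data values.
D) Wrong — μ is fixed; the randomness lives in the interval, not in μ.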